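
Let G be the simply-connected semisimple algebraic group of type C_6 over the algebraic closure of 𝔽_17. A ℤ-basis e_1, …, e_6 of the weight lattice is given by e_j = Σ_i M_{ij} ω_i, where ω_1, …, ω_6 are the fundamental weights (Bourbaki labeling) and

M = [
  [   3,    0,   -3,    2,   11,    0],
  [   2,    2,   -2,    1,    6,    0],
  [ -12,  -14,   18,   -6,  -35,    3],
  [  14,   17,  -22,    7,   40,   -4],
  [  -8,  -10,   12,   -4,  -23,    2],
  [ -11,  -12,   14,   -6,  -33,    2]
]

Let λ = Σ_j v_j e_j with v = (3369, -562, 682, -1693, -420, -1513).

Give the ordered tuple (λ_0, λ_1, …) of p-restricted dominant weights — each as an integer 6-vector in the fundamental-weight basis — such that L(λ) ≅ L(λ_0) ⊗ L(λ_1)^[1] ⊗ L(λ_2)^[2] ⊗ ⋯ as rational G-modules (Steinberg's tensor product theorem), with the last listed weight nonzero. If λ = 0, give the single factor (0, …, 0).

Change of basis e → ω: c = M·v where v = (3369, -562, 682, -1693, -420, -1513):
  c_1 = 3*3369 + 0*-562 + -3*682 + 2*-1693 + 11*-420 + 0*-1513 = 55
  c_2 = 2*3369 + 2*-562 + -2*682 + 1*-1693 + 6*-420 + 0*-1513 = 37
  c_3 = -12*3369 + -14*-562 + 18*682 + -6*-1693 + -35*-420 + 3*-1513 = 35
  c_4 = 14*3369 + 17*-562 + -22*682 + 7*-1693 + 40*-420 + -4*-1513 = 9
  c_5 = -8*3369 + -10*-562 + 12*682 + -4*-1693 + -23*-420 + 2*-1513 = 258
  c_6 = -11*3369 + -12*-562 + 14*682 + -6*-1693 + -33*-420 + 2*-1513 = 225
Base-17 expansion of each c_i:
  c_1 = 55 = 4·17^0 + 3·17^1
  c_2 = 37 = 3·17^0 + 2·17^1
  c_3 = 35 = 1·17^0 + 2·17^1
  c_4 = 9 = 9·17^0
  c_5 = 258 = 3·17^0 + 15·17^1
  c_6 = 225 = 4·17^0 + 13·17^1
p-restricted factor λ_0 = (4, 3, 1, 9, 3, 4)
p-restricted factor λ_1 = (3, 2, 2, 0, 15, 13)

((4, 3, 1, 9, 3, 4), (3, 2, 2, 0, 15, 13))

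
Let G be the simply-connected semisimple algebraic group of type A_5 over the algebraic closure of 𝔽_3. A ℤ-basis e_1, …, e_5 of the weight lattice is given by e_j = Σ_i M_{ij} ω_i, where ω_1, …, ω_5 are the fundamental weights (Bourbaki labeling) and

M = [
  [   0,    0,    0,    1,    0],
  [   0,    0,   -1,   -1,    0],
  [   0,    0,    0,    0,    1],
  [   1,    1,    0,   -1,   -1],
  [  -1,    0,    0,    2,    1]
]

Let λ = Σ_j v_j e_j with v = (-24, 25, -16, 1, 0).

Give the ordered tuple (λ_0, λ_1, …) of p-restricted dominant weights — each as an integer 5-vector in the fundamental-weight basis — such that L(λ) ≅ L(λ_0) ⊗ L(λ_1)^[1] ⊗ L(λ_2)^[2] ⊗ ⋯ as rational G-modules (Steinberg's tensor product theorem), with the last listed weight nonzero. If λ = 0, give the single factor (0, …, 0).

((1, 0, 0, 0, 2), (0, 2, 0, 0, 2), (0, 1, 0, 0, 2))

Compute c_i = Σ_j M_{ij} v_j with v = (-24, 25, -16, 1, 0):
  c_1 = 0*-24 + 0*25 + 0*-16 + 1*1 + 0*0 = 1
  c_2 = 0*-24 + 0*25 + -1*-16 + -1*1 + 0*0 = 15
  c_3 = 0*-24 + 0*25 + 0*-16 + 0*1 + 1*0 = 0
  c_4 = 1*-24 + 1*25 + 0*-16 + -1*1 + -1*0 = 0
  c_5 = -1*-24 + 0*25 + 0*-16 + 2*1 + 1*0 = 26
p = 3; digits c_i = Σ_j d_{ij}·3^j, 0 ≤ d_{ij} < 3:
  c_1 = 1 = 1·3^0
  c_2 = 15 = 0·3^0 + 2·3^1 + 1·3^2
  c_3 = 0
  c_4 = 0
  c_5 = 26 = 2·3^0 + 2·3^1 + 2·3^2
p-restricted factor λ_0 = (1, 0, 0, 0, 2)
p-restricted factor λ_1 = (0, 2, 0, 0, 2)
p-restricted factor λ_2 = (0, 1, 0, 0, 2)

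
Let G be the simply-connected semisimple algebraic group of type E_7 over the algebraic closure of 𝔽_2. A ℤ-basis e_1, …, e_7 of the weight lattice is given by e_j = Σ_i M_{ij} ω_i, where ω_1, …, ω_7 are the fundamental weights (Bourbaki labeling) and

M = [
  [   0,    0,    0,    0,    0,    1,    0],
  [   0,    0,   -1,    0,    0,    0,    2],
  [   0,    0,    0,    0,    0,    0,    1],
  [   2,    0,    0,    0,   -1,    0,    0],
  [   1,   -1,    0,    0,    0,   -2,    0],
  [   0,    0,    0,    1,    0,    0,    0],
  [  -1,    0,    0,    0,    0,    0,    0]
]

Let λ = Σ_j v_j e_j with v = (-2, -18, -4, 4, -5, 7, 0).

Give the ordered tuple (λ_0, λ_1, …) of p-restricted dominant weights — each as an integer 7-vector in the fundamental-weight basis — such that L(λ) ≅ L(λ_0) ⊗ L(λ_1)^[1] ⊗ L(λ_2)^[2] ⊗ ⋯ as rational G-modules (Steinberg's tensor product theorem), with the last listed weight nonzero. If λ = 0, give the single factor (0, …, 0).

((1, 0, 0, 1, 0, 0, 0), (1, 0, 0, 0, 1, 0, 1), (1, 1, 0, 0, 0, 1, 0))

In the fundamental-weight basis, λ has coordinates c = M·v (v = (-2, -18, -4, 4, -5, 7, 0)):
  c_1 = 0*-2 + 0*-18 + 0*-4 + 0*4 + 0*-5 + 1*7 + 0*0 = 7
  c_2 = 0*-2 + 0*-18 + -1*-4 + 0*4 + 0*-5 + 0*7 + 2*0 = 4
  c_3 = 0*-2 + 0*-18 + 0*-4 + 0*4 + 0*-5 + 0*7 + 1*0 = 0
  c_4 = 2*-2 + 0*-18 + 0*-4 + 0*4 + -1*-5 + 0*7 + 0*0 = 1
  c_5 = 1*-2 + -1*-18 + 0*-4 + 0*4 + 0*-5 + -2*7 + 0*0 = 2
  c_6 = 0*-2 + 0*-18 + 0*-4 + 1*4 + 0*-5 + 0*7 + 0*0 = 4
  c_7 = -1*-2 + 0*-18 + 0*-4 + 0*4 + 0*-5 + 0*7 + 0*0 = 2
Base-2 expansion of each c_i:
  c_1 = 7 = 1·2^0 + 1·2^1 + 1·2^2
  c_2 = 4 = 0·2^0 + 0·2^1 + 1·2^2
  c_3 = 0
  c_4 = 1 = 1·2^0
  c_5 = 2 = 0·2^0 + 1·2^1
  c_6 = 4 = 0·2^0 + 0·2^1 + 1·2^2
  c_7 = 2 = 0·2^0 + 1·2^1
p-restricted factor λ_0 = (1, 0, 0, 1, 0, 0, 0)
p-restricted factor λ_1 = (1, 0, 0, 0, 1, 0, 1)
p-restricted factor λ_2 = (1, 1, 0, 0, 0, 1, 0)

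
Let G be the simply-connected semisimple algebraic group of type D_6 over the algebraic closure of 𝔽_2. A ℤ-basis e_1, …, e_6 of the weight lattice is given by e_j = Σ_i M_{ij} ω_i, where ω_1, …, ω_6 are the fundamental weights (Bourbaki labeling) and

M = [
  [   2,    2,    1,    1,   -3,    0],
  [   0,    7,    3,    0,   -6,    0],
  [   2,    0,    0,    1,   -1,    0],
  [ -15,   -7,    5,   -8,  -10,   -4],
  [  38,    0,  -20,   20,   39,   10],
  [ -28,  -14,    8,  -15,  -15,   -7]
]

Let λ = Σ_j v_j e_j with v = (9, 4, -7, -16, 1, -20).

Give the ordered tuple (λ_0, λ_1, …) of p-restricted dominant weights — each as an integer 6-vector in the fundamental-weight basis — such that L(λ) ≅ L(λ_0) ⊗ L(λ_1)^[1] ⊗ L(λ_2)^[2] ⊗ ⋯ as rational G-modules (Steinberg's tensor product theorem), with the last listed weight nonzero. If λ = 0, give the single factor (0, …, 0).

((0, 1, 1, 0, 1, 1),)

Converting to the ω-basis (c_i = row i of M dotted with v = (9, 4, -7, -16, 1, -20)):
  c_1 = 2·9 + 2·4 + (1)·(-7) + (1)·(-16) + (-3)·(1) + (0)·(-20) = 0
  c_2 = 0·9 + 7·4 + (3)·(-7) + (0)·(-16) + (-6)·(1) + (0)·(-20) = 1
  c_3 = 2·9 + 0·4 + (0)·(-7) + (1)·(-16) + (-1)·(1) + (0)·(-20) = 1
  c_4 = (-15)·(9) + (-7)·(4) + (5)·(-7) + (-8)·(-16) + (-10)·(1) + (-4)·(-20) = 0
  c_5 = 38·9 + 0·4 + (-20)·(-7) + (20)·(-16) + 39·1 + (10)·(-20) = 1
  c_6 = (-28)·(9) + (-14)·(4) + (8)·(-7) + (-15)·(-16) + (-15)·(1) + (-7)·(-20) = 1
Base-2 expansion of each c_i:
  c_1 = 0
  c_2 = 1 = 1·2^0
  c_3 = 1 = 1·2^0
  c_4 = 0
  c_5 = 1 = 1·2^0
  c_6 = 1 = 1·2^0
Factor λ_0 = (0, 1, 1, 0, 1, 1)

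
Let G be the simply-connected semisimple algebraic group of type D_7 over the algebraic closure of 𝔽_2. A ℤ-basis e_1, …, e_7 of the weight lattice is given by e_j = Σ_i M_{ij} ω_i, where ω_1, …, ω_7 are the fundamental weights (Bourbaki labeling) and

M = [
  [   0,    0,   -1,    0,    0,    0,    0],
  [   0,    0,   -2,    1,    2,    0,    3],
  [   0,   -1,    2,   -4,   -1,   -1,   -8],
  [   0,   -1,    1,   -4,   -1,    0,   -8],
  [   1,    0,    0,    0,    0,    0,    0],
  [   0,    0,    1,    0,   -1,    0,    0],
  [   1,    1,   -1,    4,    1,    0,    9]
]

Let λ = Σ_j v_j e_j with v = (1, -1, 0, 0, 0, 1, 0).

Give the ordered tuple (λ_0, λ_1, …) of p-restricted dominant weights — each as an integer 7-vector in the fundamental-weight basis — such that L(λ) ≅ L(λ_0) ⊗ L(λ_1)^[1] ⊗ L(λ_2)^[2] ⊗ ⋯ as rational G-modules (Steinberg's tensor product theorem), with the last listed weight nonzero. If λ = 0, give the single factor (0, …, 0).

In the fundamental-weight basis, λ has coordinates c = M·v (v = (1, -1, 0, 0, 0, 1, 0)):
  c_1 = (0)·(1) + (0)·(-1) + (-1)·(0) + (0)·(0) + (0)·(0) + (0)·(1) + (0)·(0) = 0
  c_2 = (0)·(1) + (0)·(-1) + (-2)·(0) + (1)·(0) + (2)·(0) + (0)·(1) + (3)·(0) = 0
  c_3 = (0)·(1) + (-1)·(-1) + (2)·(0) + (-4)·(0) + (-1)·(0) + (-1)·(1) + (-8)·(0) = 0
  c_4 = (0)·(1) + (-1)·(-1) + (1)·(0) + (-4)·(0) + (-1)·(0) + (0)·(1) + (-8)·(0) = 1
  c_5 = (1)·(1) + (0)·(-1) + (0)·(0) + (0)·(0) + (0)·(0) + (0)·(1) + (0)·(0) = 1
  c_6 = (0)·(1) + (0)·(-1) + (1)·(0) + (0)·(0) + (-1)·(0) + (0)·(1) + (0)·(0) = 0
  c_7 = (1)·(1) + (1)·(-1) + (-1)·(0) + (4)·(0) + (1)·(0) + (0)·(1) + (9)·(0) = 0
Base-2 expansion of each c_i:
  c_1 = 0
  c_2 = 0
  c_3 = 0
  c_4 = 1 = 1·2^0
  c_5 = 1 = 1·2^0
  c_6 = 0
  c_7 = 0
λ_0 = (0, 0, 0, 1, 1, 0, 0)

((0, 0, 0, 1, 1, 0, 0),)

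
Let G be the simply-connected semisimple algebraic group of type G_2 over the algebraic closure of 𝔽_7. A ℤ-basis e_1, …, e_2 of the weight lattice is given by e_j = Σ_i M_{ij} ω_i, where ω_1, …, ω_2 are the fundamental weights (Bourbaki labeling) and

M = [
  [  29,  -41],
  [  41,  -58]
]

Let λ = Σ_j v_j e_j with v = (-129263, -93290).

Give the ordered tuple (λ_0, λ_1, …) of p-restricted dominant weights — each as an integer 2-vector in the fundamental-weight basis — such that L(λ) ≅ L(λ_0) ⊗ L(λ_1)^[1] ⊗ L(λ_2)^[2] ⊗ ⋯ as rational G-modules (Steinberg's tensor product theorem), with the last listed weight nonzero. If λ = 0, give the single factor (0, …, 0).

((5, 3), (2, 0), (2, 5), (5, 1), (3, 4), (4, 6))

In the fundamental-weight basis, λ has coordinates c = M·v (v = (-129263, -93290)):
  c_1 = 29*-129263 + -41*-93290 = 76263
  c_2 = 41*-129263 + -58*-93290 = 111037
Expand coordinatewise in base 7:
  c_1 = 76263 = 5·7^0 + 2·7^1 + 2·7^2 + 5·7^3 + 3·7^4 + 4·7^5
  c_2 = 111037 = 3·7^0 + 0·7^1 + 5·7^2 + 1·7^3 + 4·7^4 + 6·7^5
Factor λ_0 = (5, 3)
Factor λ_1 = (2, 0)
Factor λ_2 = (2, 5)
Factor λ_3 = (5, 1)
Factor λ_4 = (3, 4)
Factor λ_5 = (4, 6)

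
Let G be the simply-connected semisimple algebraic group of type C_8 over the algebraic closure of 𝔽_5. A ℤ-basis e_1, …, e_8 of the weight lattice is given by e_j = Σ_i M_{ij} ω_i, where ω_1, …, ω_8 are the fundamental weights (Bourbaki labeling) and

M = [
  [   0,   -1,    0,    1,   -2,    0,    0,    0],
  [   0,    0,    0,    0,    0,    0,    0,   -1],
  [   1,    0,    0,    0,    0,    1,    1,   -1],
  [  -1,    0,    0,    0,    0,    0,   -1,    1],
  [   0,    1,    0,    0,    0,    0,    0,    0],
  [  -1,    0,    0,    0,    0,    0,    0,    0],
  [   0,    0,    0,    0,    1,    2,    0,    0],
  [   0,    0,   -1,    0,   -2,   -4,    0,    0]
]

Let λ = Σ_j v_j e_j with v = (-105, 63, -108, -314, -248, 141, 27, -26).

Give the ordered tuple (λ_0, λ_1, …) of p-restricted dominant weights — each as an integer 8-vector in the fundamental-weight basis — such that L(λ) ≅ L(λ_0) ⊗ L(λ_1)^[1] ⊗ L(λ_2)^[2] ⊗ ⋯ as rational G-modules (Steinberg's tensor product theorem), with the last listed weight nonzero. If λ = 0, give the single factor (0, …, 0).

((4, 1, 4, 2, 3, 0, 4, 0), (3, 0, 2, 0, 2, 1, 1, 3), (4, 1, 3, 2, 2, 4, 1, 1))

Compute c_i = Σ_j M_{ij} v_j with v = (-105, 63, -108, -314, -248, 141, 27, -26):
  c_1 = (0)·(-105) + (-1)·(63) + (0)·(-108) + (1)·(-314) + (-2)·(-248) + 0·141 + 0·27 + (0)·(-26) = 119
  c_2 = (0)·(-105) + 0·63 + (0)·(-108) + (0)·(-314) + (0)·(-248) + 0·141 + 0·27 + (-1)·(-26) = 26
  c_3 = (1)·(-105) + 0·63 + (0)·(-108) + (0)·(-314) + (0)·(-248) + 1·141 + 1·27 + (-1)·(-26) = 89
  c_4 = (-1)·(-105) + 0·63 + (0)·(-108) + (0)·(-314) + (0)·(-248) + 0·141 + (-1)·(27) + (1)·(-26) = 52
  c_5 = (0)·(-105) + 1·63 + (0)·(-108) + (0)·(-314) + (0)·(-248) + 0·141 + 0·27 + (0)·(-26) = 63
  c_6 = (-1)·(-105) + 0·63 + (0)·(-108) + (0)·(-314) + (0)·(-248) + 0·141 + 0·27 + (0)·(-26) = 105
  c_7 = (0)·(-105) + 0·63 + (0)·(-108) + (0)·(-314) + (1)·(-248) + 2·141 + 0·27 + (0)·(-26) = 34
  c_8 = (0)·(-105) + 0·63 + (-1)·(-108) + (0)·(-314) + (-2)·(-248) + (-4)·(141) + 0·27 + (0)·(-26) = 40
Base-5 expansion of each c_i:
  c_1 = 119 = 4·5^0 + 3·5^1 + 4·5^2
  c_2 = 26 = 1·5^0 + 0·5^1 + 1·5^2
  c_3 = 89 = 4·5^0 + 2·5^1 + 3·5^2
  c_4 = 52 = 2·5^0 + 0·5^1 + 2·5^2
  c_5 = 63 = 3·5^0 + 2·5^1 + 2·5^2
  c_6 = 105 = 0·5^0 + 1·5^1 + 4·5^2
  c_7 = 34 = 4·5^0 + 1·5^1 + 1·5^2
  c_8 = 40 = 0·5^0 + 3·5^1 + 1·5^2
λ_0 = (4, 1, 4, 2, 3, 0, 4, 0)
λ_1 = (3, 0, 2, 0, 2, 1, 1, 3)
λ_2 = (4, 1, 3, 2, 2, 4, 1, 1)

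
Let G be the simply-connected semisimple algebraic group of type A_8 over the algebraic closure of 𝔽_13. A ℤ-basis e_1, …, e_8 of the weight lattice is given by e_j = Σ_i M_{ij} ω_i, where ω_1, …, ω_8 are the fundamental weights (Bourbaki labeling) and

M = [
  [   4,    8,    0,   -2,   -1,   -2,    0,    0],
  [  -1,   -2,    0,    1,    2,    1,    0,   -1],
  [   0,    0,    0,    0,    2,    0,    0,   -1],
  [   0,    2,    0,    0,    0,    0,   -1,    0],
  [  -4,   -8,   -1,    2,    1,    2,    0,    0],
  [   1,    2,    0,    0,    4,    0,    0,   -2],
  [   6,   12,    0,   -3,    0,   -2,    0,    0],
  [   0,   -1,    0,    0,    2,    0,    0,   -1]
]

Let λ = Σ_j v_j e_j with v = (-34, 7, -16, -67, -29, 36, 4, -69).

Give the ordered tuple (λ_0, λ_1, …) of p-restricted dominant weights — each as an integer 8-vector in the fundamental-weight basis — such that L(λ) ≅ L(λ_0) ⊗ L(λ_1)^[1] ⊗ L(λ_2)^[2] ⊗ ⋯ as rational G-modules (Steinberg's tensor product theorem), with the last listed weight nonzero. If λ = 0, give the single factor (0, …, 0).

In the fundamental-weight basis, λ has coordinates c = M·v (v = (-34, 7, -16, -67, -29, 36, 4, -69)):
  c_1 = (4)·(-34) + (8)·(7) + (0)·(-16) + (-2)·(-67) + (-1)·(-29) + (-2)·(36) + (0)·(4) + (0)·(-69) = 11
  c_2 = (-1)·(-34) + (-2)·(7) + (0)·(-16) + (1)·(-67) + (2)·(-29) + (1)·(36) + (0)·(4) + (-1)·(-69) = 0
  c_3 = (0)·(-34) + (0)·(7) + (0)·(-16) + (0)·(-67) + (2)·(-29) + (0)·(36) + (0)·(4) + (-1)·(-69) = 11
  c_4 = (0)·(-34) + (2)·(7) + (0)·(-16) + (0)·(-67) + (0)·(-29) + (0)·(36) + (-1)·(4) + (0)·(-69) = 10
  c_5 = (-4)·(-34) + (-8)·(7) + (-1)·(-16) + (2)·(-67) + (1)·(-29) + (2)·(36) + (0)·(4) + (0)·(-69) = 5
  c_6 = (1)·(-34) + (2)·(7) + (0)·(-16) + (0)·(-67) + (4)·(-29) + (0)·(36) + (0)·(4) + (-2)·(-69) = 2
  c_7 = (6)·(-34) + (12)·(7) + (0)·(-16) + (-3)·(-67) + (0)·(-29) + (-2)·(36) + (0)·(4) + (0)·(-69) = 9
  c_8 = (0)·(-34) + (-1)·(7) + (0)·(-16) + (0)·(-67) + (2)·(-29) + (0)·(36) + (0)·(4) + (-1)·(-69) = 4
Writing each c_i in base p = 13:
  c_1 = 11 = 11·13^0
  c_2 = 0
  c_3 = 11 = 11·13^0
  c_4 = 10 = 10·13^0
  c_5 = 5 = 5·13^0
  c_6 = 2 = 2·13^0
  c_7 = 9 = 9·13^0
  c_8 = 4 = 4·13^0
p-restricted factor λ_0 = (11, 0, 11, 10, 5, 2, 9, 4)

((11, 0, 11, 10, 5, 2, 9, 4),)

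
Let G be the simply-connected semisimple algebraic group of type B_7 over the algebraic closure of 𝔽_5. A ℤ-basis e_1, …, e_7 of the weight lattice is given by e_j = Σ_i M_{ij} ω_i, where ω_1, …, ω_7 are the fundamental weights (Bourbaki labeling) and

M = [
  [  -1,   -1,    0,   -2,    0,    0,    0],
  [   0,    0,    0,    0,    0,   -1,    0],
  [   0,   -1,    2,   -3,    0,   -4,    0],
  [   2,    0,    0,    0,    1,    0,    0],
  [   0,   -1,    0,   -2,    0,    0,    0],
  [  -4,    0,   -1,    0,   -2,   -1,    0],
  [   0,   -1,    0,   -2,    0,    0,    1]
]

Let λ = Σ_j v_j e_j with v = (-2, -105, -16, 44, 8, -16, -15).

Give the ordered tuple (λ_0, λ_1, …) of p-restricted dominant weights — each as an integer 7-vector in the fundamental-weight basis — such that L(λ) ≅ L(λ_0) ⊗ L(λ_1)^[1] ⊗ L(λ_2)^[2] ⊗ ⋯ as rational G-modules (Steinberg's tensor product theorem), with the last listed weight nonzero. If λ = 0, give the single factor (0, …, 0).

Compute c_i = Σ_j M_{ij} v_j with v = (-2, -105, -16, 44, 8, -16, -15):
  c_1 = (-1)·(-2) + (-1)·(-105) + (0)·(-16) + (-2)·(44) + 0·8 + (0)·(-16) + (0)·(-15) = 19
  c_2 = (0)·(-2) + (0)·(-105) + (0)·(-16) + 0·44 + 0·8 + (-1)·(-16) + (0)·(-15) = 16
  c_3 = (0)·(-2) + (-1)·(-105) + (2)·(-16) + (-3)·(44) + 0·8 + (-4)·(-16) + (0)·(-15) = 5
  c_4 = (2)·(-2) + (0)·(-105) + (0)·(-16) + 0·44 + 1·8 + (0)·(-16) + (0)·(-15) = 4
  c_5 = (0)·(-2) + (-1)·(-105) + (0)·(-16) + (-2)·(44) + 0·8 + (0)·(-16) + (0)·(-15) = 17
  c_6 = (-4)·(-2) + (0)·(-105) + (-1)·(-16) + 0·44 + (-2)·(8) + (-1)·(-16) + (0)·(-15) = 24
  c_7 = (0)·(-2) + (-1)·(-105) + (0)·(-16) + (-2)·(44) + 0·8 + (0)·(-16) + (1)·(-15) = 2
Base-5 expansion of each c_i:
  c_1 = 19 = 4·5^0 + 3·5^1
  c_2 = 16 = 1·5^0 + 3·5^1
  c_3 = 5 = 0·5^0 + 1·5^1
  c_4 = 4 = 4·5^0
  c_5 = 17 = 2·5^0 + 3·5^1
  c_6 = 24 = 4·5^0 + 4·5^1
  c_7 = 2 = 2·5^0
p-restricted factor λ_0 = (4, 1, 0, 4, 2, 4, 2)
p-restricted factor λ_1 = (3, 3, 1, 0, 3, 4, 0)

((4, 1, 0, 4, 2, 4, 2), (3, 3, 1, 0, 3, 4, 0))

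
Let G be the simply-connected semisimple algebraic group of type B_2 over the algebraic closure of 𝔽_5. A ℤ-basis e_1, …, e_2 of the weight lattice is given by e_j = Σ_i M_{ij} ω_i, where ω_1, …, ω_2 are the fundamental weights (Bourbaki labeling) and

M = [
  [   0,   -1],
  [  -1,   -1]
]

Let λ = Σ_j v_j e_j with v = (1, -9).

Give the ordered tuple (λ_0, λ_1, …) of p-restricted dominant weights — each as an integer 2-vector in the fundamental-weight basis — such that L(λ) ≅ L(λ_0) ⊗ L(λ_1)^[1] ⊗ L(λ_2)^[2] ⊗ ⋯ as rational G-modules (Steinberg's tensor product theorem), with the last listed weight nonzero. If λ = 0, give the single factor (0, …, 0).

((4, 3), (1, 1))

ω-coordinates c = M·v, v = (1, -9):
  c_1 = 0*1 + -1*-9 = 9
  c_2 = -1*1 + -1*-9 = 8
Base-5 expansion of each c_i:
  c_1 = 9 = 4·5^0 + 1·5^1
  c_2 = 8 = 3·5^0 + 1·5^1
p-restricted factor λ_0 = (4, 3)
p-restricted factor λ_1 = (1, 1)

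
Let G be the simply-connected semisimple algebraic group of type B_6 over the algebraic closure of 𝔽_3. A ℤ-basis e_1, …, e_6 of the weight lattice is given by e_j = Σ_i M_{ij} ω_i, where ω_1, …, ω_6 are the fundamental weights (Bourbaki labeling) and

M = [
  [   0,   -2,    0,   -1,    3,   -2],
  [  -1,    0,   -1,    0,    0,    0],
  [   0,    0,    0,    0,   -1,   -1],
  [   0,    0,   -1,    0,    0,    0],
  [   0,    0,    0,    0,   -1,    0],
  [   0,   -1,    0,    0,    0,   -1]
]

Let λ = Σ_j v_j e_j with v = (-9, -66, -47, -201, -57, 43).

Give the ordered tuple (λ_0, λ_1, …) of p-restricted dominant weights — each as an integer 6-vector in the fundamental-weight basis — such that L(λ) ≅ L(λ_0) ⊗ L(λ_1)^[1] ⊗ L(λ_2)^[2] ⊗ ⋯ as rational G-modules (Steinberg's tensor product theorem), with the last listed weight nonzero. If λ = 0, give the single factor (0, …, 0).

((1, 2, 2, 2, 0, 2), (1, 0, 1, 0, 1, 1), (2, 0, 1, 2, 0, 2), (2, 2, 0, 1, 2, 0))

ω-coordinates c = M·v, v = (-9, -66, -47, -201, -57, 43):
  c_1 = (0)·(-9) + (-2)·(-66) + (0)·(-47) + (-1)·(-201) + (3)·(-57) + (-2)·(43) = 76
  c_2 = (-1)·(-9) + (0)·(-66) + (-1)·(-47) + (0)·(-201) + (0)·(-57) + 0·43 = 56
  c_3 = (0)·(-9) + (0)·(-66) + (0)·(-47) + (0)·(-201) + (-1)·(-57) + (-1)·(43) = 14
  c_4 = (0)·(-9) + (0)·(-66) + (-1)·(-47) + (0)·(-201) + (0)·(-57) + 0·43 = 47
  c_5 = (0)·(-9) + (0)·(-66) + (0)·(-47) + (0)·(-201) + (-1)·(-57) + 0·43 = 57
  c_6 = (0)·(-9) + (-1)·(-66) + (0)·(-47) + (0)·(-201) + (0)·(-57) + (-1)·(43) = 23
p = 3; digits c_i = Σ_j d_{ij}·3^j, 0 ≤ d_{ij} < 3:
  c_1 = 76 = 1·3^0 + 1·3^1 + 2·3^2 + 2·3^3
  c_2 = 56 = 2·3^0 + 0·3^1 + 0·3^2 + 2·3^3
  c_3 = 14 = 2·3^0 + 1·3^1 + 1·3^2
  c_4 = 47 = 2·3^0 + 0·3^1 + 2·3^2 + 1·3^3
  c_5 = 57 = 0·3^0 + 1·3^1 + 0·3^2 + 2·3^3
  c_6 = 23 = 2·3^0 + 1·3^1 + 2·3^2
p-restricted factor λ_0 = (1, 2, 2, 2, 0, 2)
p-restricted factor λ_1 = (1, 0, 1, 0, 1, 1)
p-restricted factor λ_2 = (2, 0, 1, 2, 0, 2)
p-restricted factor λ_3 = (2, 2, 0, 1, 2, 0)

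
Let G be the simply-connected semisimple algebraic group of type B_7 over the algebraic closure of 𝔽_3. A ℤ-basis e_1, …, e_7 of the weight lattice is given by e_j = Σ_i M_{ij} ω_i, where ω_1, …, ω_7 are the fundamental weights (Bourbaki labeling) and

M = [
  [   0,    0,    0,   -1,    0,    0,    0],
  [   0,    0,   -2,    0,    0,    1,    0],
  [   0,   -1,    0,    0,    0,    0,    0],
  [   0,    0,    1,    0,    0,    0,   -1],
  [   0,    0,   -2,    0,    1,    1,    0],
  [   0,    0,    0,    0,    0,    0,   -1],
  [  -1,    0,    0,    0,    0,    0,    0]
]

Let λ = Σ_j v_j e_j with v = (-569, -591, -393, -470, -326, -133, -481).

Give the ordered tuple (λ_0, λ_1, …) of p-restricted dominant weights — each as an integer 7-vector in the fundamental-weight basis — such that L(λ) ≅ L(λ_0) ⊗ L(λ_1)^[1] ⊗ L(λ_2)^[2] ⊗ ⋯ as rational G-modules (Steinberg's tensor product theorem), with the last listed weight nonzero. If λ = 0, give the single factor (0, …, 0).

Compute c_i = Σ_j M_{ij} v_j with v = (-569, -591, -393, -470, -326, -133, -481):
  c_1 = (0)·(-569) + (0)·(-591) + (0)·(-393) + (-1)·(-470) + (0)·(-326) + (0)·(-133) + (0)·(-481) = 470
  c_2 = (0)·(-569) + (0)·(-591) + (-2)·(-393) + (0)·(-470) + (0)·(-326) + (1)·(-133) + (0)·(-481) = 653
  c_3 = (0)·(-569) + (-1)·(-591) + (0)·(-393) + (0)·(-470) + (0)·(-326) + (0)·(-133) + (0)·(-481) = 591
  c_4 = (0)·(-569) + (0)·(-591) + (1)·(-393) + (0)·(-470) + (0)·(-326) + (0)·(-133) + (-1)·(-481) = 88
  c_5 = (0)·(-569) + (0)·(-591) + (-2)·(-393) + (0)·(-470) + (1)·(-326) + (1)·(-133) + (0)·(-481) = 327
  c_6 = (0)·(-569) + (0)·(-591) + (0)·(-393) + (0)·(-470) + (0)·(-326) + (0)·(-133) + (-1)·(-481) = 481
  c_7 = (-1)·(-569) + (0)·(-591) + (0)·(-393) + (0)·(-470) + (0)·(-326) + (0)·(-133) + (0)·(-481) = 569
Writing each c_i in base p = 3:
  c_1 = 470 = 2·3^0 + 0·3^1 + 1·3^2 + 2·3^3 + 2·3^4 + 1·3^5
  c_2 = 653 = 2·3^0 + 1·3^1 + 0·3^2 + 0·3^3 + 2·3^4 + 2·3^5
  c_3 = 591 = 0·3^0 + 2·3^1 + 2·3^2 + 0·3^3 + 1·3^4 + 2·3^5
  c_4 = 88 = 1·3^0 + 2·3^1 + 0·3^2 + 0·3^3 + 1·3^4
  c_5 = 327 = 0·3^0 + 1·3^1 + 0·3^2 + 0·3^3 + 1·3^4 + 1·3^5
  c_6 = 481 = 1·3^0 + 1·3^1 + 2·3^2 + 2·3^3 + 2·3^4 + 1·3^5
  c_7 = 569 = 2·3^0 + 0·3^1 + 0·3^2 + 0·3^3 + 1·3^4 + 2·3^5
λ_0 = (2, 2, 0, 1, 0, 1, 2)
λ_1 = (0, 1, 2, 2, 1, 1, 0)
λ_2 = (1, 0, 2, 0, 0, 2, 0)
λ_3 = (2, 0, 0, 0, 0, 2, 0)
λ_4 = (2, 2, 1, 1, 1, 2, 1)
λ_5 = (1, 2, 2, 0, 1, 1, 2)

((2, 2, 0, 1, 0, 1, 2), (0, 1, 2, 2, 1, 1, 0), (1, 0, 2, 0, 0, 2, 0), (2, 0, 0, 0, 0, 2, 0), (2, 2, 1, 1, 1, 2, 1), (1, 2, 2, 0, 1, 1, 2))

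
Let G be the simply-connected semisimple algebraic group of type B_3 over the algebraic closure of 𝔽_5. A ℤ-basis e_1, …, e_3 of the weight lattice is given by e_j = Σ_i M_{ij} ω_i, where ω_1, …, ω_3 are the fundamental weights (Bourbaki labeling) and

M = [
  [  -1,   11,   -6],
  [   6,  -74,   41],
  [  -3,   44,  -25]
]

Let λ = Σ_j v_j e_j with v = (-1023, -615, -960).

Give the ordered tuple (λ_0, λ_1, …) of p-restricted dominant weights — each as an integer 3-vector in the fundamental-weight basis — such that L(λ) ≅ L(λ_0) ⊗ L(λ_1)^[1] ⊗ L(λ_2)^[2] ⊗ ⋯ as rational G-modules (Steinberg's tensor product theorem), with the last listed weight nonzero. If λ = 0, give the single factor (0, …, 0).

((3, 2, 4), (3, 2, 1))

ω-coordinates c = M·v, v = (-1023, -615, -960):
  c_1 = -1*-1023 + 11*-615 + -6*-960 = 18
  c_2 = 6*-1023 + -74*-615 + 41*-960 = 12
  c_3 = -3*-1023 + 44*-615 + -25*-960 = 9
Expand coordinatewise in base 5:
  c_1 = 18 = 3·5^0 + 3·5^1
  c_2 = 12 = 2·5^0 + 2·5^1
  c_3 = 9 = 4·5^0 + 1·5^1
Factor λ_0 = (3, 2, 4)
Factor λ_1 = (3, 2, 1)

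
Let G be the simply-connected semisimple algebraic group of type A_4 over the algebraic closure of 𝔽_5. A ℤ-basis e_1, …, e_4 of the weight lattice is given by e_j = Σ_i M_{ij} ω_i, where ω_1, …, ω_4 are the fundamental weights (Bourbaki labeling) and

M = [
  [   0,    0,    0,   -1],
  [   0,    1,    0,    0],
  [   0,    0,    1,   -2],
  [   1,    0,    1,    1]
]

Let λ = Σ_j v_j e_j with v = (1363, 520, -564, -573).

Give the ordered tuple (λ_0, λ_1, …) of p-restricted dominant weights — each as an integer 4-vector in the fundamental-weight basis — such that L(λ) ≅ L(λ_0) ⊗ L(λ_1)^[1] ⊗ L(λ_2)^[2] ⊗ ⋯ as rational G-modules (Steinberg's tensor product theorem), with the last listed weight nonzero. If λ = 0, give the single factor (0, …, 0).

Converting to the ω-basis (c_i = row i of M dotted with v = (1363, 520, -564, -573)):
  c_1 = 0*1363 + 0*520 + 0*-564 + -1*-573 = 573
  c_2 = 0*1363 + 1*520 + 0*-564 + 0*-573 = 520
  c_3 = 0*1363 + 0*520 + 1*-564 + -2*-573 = 582
  c_4 = 1*1363 + 0*520 + 1*-564 + 1*-573 = 226
Writing each c_i in base p = 5:
  c_1 = 573 = 3·5^0 + 4·5^1 + 2·5^2 + 4·5^3
  c_2 = 520 = 0·5^0 + 4·5^1 + 0·5^2 + 4·5^3
  c_3 = 582 = 2·5^0 + 1·5^1 + 3·5^2 + 4·5^3
  c_4 = 226 = 1·5^0 + 0·5^1 + 4·5^2 + 1·5^3
Factor λ_0 = (3, 0, 2, 1)
Factor λ_1 = (4, 4, 1, 0)
Factor λ_2 = (2, 0, 3, 4)
Factor λ_3 = (4, 4, 4, 1)

((3, 0, 2, 1), (4, 4, 1, 0), (2, 0, 3, 4), (4, 4, 4, 1))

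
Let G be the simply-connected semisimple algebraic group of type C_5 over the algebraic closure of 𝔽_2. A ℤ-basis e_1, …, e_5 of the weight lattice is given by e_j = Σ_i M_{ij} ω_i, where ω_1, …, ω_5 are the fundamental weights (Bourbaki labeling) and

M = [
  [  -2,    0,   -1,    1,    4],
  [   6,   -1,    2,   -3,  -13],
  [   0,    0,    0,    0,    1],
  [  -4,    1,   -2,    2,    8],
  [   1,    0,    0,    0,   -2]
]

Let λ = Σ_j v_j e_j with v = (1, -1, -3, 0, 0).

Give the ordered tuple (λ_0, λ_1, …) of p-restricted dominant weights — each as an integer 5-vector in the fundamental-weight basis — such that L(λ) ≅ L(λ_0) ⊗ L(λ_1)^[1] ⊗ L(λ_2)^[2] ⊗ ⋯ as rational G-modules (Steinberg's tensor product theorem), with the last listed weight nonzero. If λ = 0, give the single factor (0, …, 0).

((1, 1, 0, 1, 1),)

In the fundamental-weight basis, λ has coordinates c = M·v (v = (1, -1, -3, 0, 0)):
  c_1 = (-2)·(1) + (0)·(-1) + (-1)·(-3) + 1·0 + 4·0 = 1
  c_2 = 6·1 + (-1)·(-1) + (2)·(-3) + (-3)·(0) + (-13)·(0) = 1
  c_3 = 0·1 + (0)·(-1) + (0)·(-3) + 0·0 + 1·0 = 0
  c_4 = (-4)·(1) + (1)·(-1) + (-2)·(-3) + 2·0 + 8·0 = 1
  c_5 = 1·1 + (0)·(-1) + (0)·(-3) + 0·0 + (-2)·(0) = 1
Expand coordinatewise in base 2:
  c_1 = 1 = 1·2^0
  c_2 = 1 = 1·2^0
  c_3 = 0
  c_4 = 1 = 1·2^0
  c_5 = 1 = 1·2^0
λ_0 = (1, 1, 0, 1, 1)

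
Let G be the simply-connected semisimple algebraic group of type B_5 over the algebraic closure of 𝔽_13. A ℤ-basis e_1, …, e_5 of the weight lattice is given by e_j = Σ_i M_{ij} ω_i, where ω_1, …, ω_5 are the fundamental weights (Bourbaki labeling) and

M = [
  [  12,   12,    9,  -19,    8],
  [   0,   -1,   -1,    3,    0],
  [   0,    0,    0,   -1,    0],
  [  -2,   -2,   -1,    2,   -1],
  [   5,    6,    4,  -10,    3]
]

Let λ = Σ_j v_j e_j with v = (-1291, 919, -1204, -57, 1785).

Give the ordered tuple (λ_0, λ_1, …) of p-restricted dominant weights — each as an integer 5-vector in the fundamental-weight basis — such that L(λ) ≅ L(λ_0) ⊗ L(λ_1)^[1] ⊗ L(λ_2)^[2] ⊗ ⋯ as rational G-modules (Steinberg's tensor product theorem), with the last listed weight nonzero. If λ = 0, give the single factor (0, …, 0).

In the fundamental-weight basis, λ has coordinates c = M·v (v = (-1291, 919, -1204, -57, 1785)):
  c_1 = (12)·(-1291) + 12·919 + (9)·(-1204) + (-19)·(-57) + 8·1785 = 63
  c_2 = (0)·(-1291) + (-1)·(919) + (-1)·(-1204) + (3)·(-57) + 0·1785 = 114
  c_3 = (0)·(-1291) + 0·919 + (0)·(-1204) + (-1)·(-57) + 0·1785 = 57
  c_4 = (-2)·(-1291) + (-2)·(919) + (-1)·(-1204) + (2)·(-57) + (-1)·(1785) = 49
  c_5 = (5)·(-1291) + 6·919 + (4)·(-1204) + (-10)·(-57) + 3·1785 = 168
Expand coordinatewise in base 13:
  c_1 = 63 = 11·13^0 + 4·13^1
  c_2 = 114 = 10·13^0 + 8·13^1
  c_3 = 57 = 5·13^0 + 4·13^1
  c_4 = 49 = 10·13^0 + 3·13^1
  c_5 = 168 = 12·13^0 + 12·13^1
p-restricted factor λ_0 = (11, 10, 5, 10, 12)
p-restricted factor λ_1 = (4, 8, 4, 3, 12)

((11, 10, 5, 10, 12), (4, 8, 4, 3, 12))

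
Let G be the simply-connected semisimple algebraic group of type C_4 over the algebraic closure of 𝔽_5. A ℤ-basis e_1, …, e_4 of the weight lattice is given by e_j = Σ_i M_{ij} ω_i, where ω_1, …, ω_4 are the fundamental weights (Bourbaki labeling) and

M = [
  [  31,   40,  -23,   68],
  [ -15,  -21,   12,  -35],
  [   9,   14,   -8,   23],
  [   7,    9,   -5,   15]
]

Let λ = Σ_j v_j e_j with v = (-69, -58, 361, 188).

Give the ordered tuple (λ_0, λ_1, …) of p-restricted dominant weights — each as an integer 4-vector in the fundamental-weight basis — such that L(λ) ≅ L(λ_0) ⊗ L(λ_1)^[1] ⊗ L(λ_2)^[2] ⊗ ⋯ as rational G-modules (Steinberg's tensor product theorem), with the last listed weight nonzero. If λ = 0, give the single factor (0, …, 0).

((2, 0, 3, 0), (4, 1, 0, 2))

Converting to the ω-basis (c_i = row i of M dotted with v = (-69, -58, 361, 188)):
  c_1 = 31*-69 + 40*-58 + -23*361 + 68*188 = 22
  c_2 = -15*-69 + -21*-58 + 12*361 + -35*188 = 5
  c_3 = 9*-69 + 14*-58 + -8*361 + 23*188 = 3
  c_4 = 7*-69 + 9*-58 + -5*361 + 15*188 = 10
Writing each c_i in base p = 5:
  c_1 = 22 = 2·5^0 + 4·5^1
  c_2 = 5 = 0·5^0 + 1·5^1
  c_3 = 3 = 3·5^0
  c_4 = 10 = 0·5^0 + 2·5^1
p-restricted factor λ_0 = (2, 0, 3, 0)
p-restricted factor λ_1 = (4, 1, 0, 2)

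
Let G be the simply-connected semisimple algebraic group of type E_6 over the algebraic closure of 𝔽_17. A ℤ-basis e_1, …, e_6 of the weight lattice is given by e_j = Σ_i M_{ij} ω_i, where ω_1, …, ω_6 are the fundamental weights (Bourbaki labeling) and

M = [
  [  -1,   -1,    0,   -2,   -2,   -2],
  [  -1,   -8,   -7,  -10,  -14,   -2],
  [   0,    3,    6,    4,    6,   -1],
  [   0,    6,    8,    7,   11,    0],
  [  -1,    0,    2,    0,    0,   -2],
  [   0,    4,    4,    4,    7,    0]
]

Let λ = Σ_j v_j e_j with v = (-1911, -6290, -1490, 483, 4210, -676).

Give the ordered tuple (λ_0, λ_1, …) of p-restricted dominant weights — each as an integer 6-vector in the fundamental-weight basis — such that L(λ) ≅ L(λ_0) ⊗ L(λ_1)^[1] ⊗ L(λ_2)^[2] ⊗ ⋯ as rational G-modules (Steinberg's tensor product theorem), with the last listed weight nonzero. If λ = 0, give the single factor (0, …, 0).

In the fundamental-weight basis, λ has coordinates c = M·v (v = (-1911, -6290, -1490, 483, 4210, -676)):
  c_1 = (-1)·(-1911) + (-1)·(-6290) + (0)·(-1490) + (-2)·(483) + (-2)·(4210) + (-2)·(-676) = 167
  c_2 = (-1)·(-1911) + (-8)·(-6290) + (-7)·(-1490) + (-10)·(483) + (-14)·(4210) + (-2)·(-676) = 243
  c_3 = (0)·(-1911) + (3)·(-6290) + (6)·(-1490) + (4)·(483) + (6)·(4210) + (-1)·(-676) = 58
  c_4 = (0)·(-1911) + (6)·(-6290) + (8)·(-1490) + (7)·(483) + (11)·(4210) + (0)·(-676) = 31
  c_5 = (-1)·(-1911) + (0)·(-6290) + (2)·(-1490) + (0)·(483) + (0)·(4210) + (-2)·(-676) = 283
  c_6 = (0)·(-1911) + (4)·(-6290) + (4)·(-1490) + (4)·(483) + (7)·(4210) + (0)·(-676) = 282
Writing each c_i in base p = 17:
  c_1 = 167 = 14·17^0 + 9·17^1
  c_2 = 243 = 5·17^0 + 14·17^1
  c_3 = 58 = 7·17^0 + 3·17^1
  c_4 = 31 = 14·17^0 + 1·17^1
  c_5 = 283 = 11·17^0 + 16·17^1
  c_6 = 282 = 10·17^0 + 16·17^1
λ_0 = (14, 5, 7, 14, 11, 10)
λ_1 = (9, 14, 3, 1, 16, 16)

((14, 5, 7, 14, 11, 10), (9, 14, 3, 1, 16, 16))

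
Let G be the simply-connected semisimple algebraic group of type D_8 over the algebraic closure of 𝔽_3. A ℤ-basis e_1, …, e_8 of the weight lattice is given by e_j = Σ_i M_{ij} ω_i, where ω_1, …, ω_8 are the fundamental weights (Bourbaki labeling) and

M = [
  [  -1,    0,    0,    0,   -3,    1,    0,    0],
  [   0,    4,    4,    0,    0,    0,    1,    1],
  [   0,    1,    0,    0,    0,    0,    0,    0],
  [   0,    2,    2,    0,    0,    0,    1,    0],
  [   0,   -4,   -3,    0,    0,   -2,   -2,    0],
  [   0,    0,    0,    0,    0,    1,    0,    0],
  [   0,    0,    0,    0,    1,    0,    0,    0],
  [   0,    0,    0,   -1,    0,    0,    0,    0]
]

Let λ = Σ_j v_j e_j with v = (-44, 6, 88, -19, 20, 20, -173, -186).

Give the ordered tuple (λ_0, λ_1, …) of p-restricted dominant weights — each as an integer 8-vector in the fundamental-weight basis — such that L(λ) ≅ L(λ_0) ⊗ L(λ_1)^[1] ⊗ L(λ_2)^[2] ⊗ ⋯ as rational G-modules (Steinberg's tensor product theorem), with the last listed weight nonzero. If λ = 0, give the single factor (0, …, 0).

((1, 2, 0, 0, 0, 2, 2, 1), (1, 2, 2, 2, 0, 0, 0, 0), (0, 1, 0, 1, 2, 2, 2, 2))

Change of basis e → ω: c = M·v where v = (-44, 6, 88, -19, 20, 20, -173, -186):
  c_1 = (-1)·(-44) + (0)·(6) + (0)·(88) + (0)·(-19) + (-3)·(20) + (1)·(20) + (0)·(-173) + (0)·(-186) = 4
  c_2 = (0)·(-44) + (4)·(6) + (4)·(88) + (0)·(-19) + (0)·(20) + (0)·(20) + (1)·(-173) + (1)·(-186) = 17
  c_3 = (0)·(-44) + (1)·(6) + (0)·(88) + (0)·(-19) + (0)·(20) + (0)·(20) + (0)·(-173) + (0)·(-186) = 6
  c_4 = (0)·(-44) + (2)·(6) + (2)·(88) + (0)·(-19) + (0)·(20) + (0)·(20) + (1)·(-173) + (0)·(-186) = 15
  c_5 = (0)·(-44) + (-4)·(6) + (-3)·(88) + (0)·(-19) + (0)·(20) + (-2)·(20) + (-2)·(-173) + (0)·(-186) = 18
  c_6 = (0)·(-44) + (0)·(6) + (0)·(88) + (0)·(-19) + (0)·(20) + (1)·(20) + (0)·(-173) + (0)·(-186) = 20
  c_7 = (0)·(-44) + (0)·(6) + (0)·(88) + (0)·(-19) + (1)·(20) + (0)·(20) + (0)·(-173) + (0)·(-186) = 20
  c_8 = (0)·(-44) + (0)·(6) + (0)·(88) + (-1)·(-19) + (0)·(20) + (0)·(20) + (0)·(-173) + (0)·(-186) = 19
Expand coordinatewise in base 3:
  c_1 = 4 = 1·3^0 + 1·3^1
  c_2 = 17 = 2·3^0 + 2·3^1 + 1·3^2
  c_3 = 6 = 0·3^0 + 2·3^1
  c_4 = 15 = 0·3^0 + 2·3^1 + 1·3^2
  c_5 = 18 = 0·3^0 + 0·3^1 + 2·3^2
  c_6 = 20 = 2·3^0 + 0·3^1 + 2·3^2
  c_7 = 20 = 2·3^0 + 0·3^1 + 2·3^2
  c_8 = 19 = 1·3^0 + 0·3^1 + 2·3^2
Factor λ_0 = (1, 2, 0, 0, 0, 2, 2, 1)
Factor λ_1 = (1, 2, 2, 2, 0, 0, 0, 0)
Factor λ_2 = (0, 1, 0, 1, 2, 2, 2, 2)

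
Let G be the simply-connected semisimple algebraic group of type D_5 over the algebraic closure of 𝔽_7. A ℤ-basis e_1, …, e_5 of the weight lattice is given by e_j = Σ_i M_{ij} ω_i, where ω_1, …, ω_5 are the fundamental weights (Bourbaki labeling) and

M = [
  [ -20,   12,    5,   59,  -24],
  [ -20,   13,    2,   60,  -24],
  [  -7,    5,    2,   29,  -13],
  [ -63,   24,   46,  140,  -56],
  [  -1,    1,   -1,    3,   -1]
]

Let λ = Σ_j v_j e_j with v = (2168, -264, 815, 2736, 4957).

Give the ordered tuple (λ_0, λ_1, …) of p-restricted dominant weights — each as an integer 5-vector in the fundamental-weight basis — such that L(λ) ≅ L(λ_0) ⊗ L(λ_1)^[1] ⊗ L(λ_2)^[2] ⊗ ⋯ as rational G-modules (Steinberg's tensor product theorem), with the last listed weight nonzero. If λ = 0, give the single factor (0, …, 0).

Change of basis e → ω: c = M·v where v = (2168, -264, 815, 2736, 4957):
  c_1 = -20*2168 + 12*-264 + 5*815 + 59*2736 + -24*4957 = 3
  c_2 = -20*2168 + 13*-264 + 2*815 + 60*2736 + -24*4957 = 30
  c_3 = -7*2168 + 5*-264 + 2*815 + 29*2736 + -13*4957 = 37
  c_4 = -63*2168 + 24*-264 + 46*815 + 140*2736 + -56*4957 = 18
  c_5 = -1*2168 + 1*-264 + -1*815 + 3*2736 + -1*4957 = 4
Expand coordinatewise in base 7:
  c_1 = 3 = 3·7^0
  c_2 = 30 = 2·7^0 + 4·7^1
  c_3 = 37 = 2·7^0 + 5·7^1
  c_4 = 18 = 4·7^0 + 2·7^1
  c_5 = 4 = 4·7^0
Factor λ_0 = (3, 2, 2, 4, 4)
Factor λ_1 = (0, 4, 5, 2, 0)

((3, 2, 2, 4, 4), (0, 4, 5, 2, 0))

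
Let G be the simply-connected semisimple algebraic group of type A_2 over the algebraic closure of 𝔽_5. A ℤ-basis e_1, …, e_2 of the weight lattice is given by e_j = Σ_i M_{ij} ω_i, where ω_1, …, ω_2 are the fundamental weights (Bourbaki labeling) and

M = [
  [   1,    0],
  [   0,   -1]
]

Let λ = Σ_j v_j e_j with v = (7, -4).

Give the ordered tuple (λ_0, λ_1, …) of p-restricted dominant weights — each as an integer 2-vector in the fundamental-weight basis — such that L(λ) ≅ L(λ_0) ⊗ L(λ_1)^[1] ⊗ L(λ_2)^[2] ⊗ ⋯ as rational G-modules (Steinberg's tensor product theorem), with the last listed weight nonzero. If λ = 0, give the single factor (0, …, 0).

Change of basis e → ω: c = M·v where v = (7, -4):
  c_1 = (1)·(7) + (0)·(-4) = 7
  c_2 = (0)·(7) + (-1)·(-4) = 4
Expand coordinatewise in base 5:
  c_1 = 7 = 2·5^0 + 1·5^1
  c_2 = 4 = 4·5^0
Factor λ_0 = (2, 4)
Factor λ_1 = (1, 0)

((2, 4), (1, 0))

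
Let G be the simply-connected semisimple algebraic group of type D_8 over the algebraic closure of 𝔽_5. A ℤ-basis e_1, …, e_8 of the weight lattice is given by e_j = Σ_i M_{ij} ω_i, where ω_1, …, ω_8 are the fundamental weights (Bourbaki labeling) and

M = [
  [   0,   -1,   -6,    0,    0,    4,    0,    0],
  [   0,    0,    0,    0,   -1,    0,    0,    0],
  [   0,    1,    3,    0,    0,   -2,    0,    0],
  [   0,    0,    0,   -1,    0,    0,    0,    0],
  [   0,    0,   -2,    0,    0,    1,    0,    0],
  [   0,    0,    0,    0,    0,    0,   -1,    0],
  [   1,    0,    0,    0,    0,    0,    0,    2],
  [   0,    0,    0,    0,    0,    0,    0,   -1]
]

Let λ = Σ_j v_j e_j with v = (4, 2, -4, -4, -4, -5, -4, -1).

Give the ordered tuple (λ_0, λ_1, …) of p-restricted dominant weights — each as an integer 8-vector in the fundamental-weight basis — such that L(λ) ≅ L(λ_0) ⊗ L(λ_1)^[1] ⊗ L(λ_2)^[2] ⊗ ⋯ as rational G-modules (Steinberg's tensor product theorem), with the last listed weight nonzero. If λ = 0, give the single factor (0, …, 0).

((2, 4, 0, 4, 3, 4, 2, 1),)

Change of basis e → ω: c = M·v where v = (4, 2, -4, -4, -4, -5, -4, -1):
  c_1 = (0)·(4) + (-1)·(2) + (-6)·(-4) + (0)·(-4) + (0)·(-4) + (4)·(-5) + (0)·(-4) + (0)·(-1) = 2
  c_2 = (0)·(4) + (0)·(2) + (0)·(-4) + (0)·(-4) + (-1)·(-4) + (0)·(-5) + (0)·(-4) + (0)·(-1) = 4
  c_3 = (0)·(4) + (1)·(2) + (3)·(-4) + (0)·(-4) + (0)·(-4) + (-2)·(-5) + (0)·(-4) + (0)·(-1) = 0
  c_4 = (0)·(4) + (0)·(2) + (0)·(-4) + (-1)·(-4) + (0)·(-4) + (0)·(-5) + (0)·(-4) + (0)·(-1) = 4
  c_5 = (0)·(4) + (0)·(2) + (-2)·(-4) + (0)·(-4) + (0)·(-4) + (1)·(-5) + (0)·(-4) + (0)·(-1) = 3
  c_6 = (0)·(4) + (0)·(2) + (0)·(-4) + (0)·(-4) + (0)·(-4) + (0)·(-5) + (-1)·(-4) + (0)·(-1) = 4
  c_7 = (1)·(4) + (0)·(2) + (0)·(-4) + (0)·(-4) + (0)·(-4) + (0)·(-5) + (0)·(-4) + (2)·(-1) = 2
  c_8 = (0)·(4) + (0)·(2) + (0)·(-4) + (0)·(-4) + (0)·(-4) + (0)·(-5) + (0)·(-4) + (-1)·(-1) = 1
p = 5; digits c_i = Σ_j d_{ij}·5^j, 0 ≤ d_{ij} < 5:
  c_1 = 2 = 2·5^0
  c_2 = 4 = 4·5^0
  c_3 = 0
  c_4 = 4 = 4·5^0
  c_5 = 3 = 3·5^0
  c_6 = 4 = 4·5^0
  c_7 = 2 = 2·5^0
  c_8 = 1 = 1·5^0
Factor λ_0 = (2, 4, 0, 4, 3, 4, 2, 1)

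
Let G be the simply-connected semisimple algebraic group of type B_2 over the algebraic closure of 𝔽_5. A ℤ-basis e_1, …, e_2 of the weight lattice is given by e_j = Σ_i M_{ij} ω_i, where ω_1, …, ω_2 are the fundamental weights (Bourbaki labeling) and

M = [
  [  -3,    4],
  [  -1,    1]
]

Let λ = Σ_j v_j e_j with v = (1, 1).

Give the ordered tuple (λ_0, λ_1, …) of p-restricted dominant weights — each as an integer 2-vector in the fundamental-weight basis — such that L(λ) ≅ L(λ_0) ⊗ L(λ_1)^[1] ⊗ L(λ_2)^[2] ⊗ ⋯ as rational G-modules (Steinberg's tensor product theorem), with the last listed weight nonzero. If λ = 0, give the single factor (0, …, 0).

((1, 0),)

In the fundamental-weight basis, λ has coordinates c = M·v (v = (1, 1)):
  c_1 = -3*1 + 4*1 = 1
  c_2 = -1*1 + 1*1 = 0
Writing each c_i in base p = 5:
  c_1 = 1 = 1·5^0
  c_2 = 0
p-restricted factor λ_0 = (1, 0)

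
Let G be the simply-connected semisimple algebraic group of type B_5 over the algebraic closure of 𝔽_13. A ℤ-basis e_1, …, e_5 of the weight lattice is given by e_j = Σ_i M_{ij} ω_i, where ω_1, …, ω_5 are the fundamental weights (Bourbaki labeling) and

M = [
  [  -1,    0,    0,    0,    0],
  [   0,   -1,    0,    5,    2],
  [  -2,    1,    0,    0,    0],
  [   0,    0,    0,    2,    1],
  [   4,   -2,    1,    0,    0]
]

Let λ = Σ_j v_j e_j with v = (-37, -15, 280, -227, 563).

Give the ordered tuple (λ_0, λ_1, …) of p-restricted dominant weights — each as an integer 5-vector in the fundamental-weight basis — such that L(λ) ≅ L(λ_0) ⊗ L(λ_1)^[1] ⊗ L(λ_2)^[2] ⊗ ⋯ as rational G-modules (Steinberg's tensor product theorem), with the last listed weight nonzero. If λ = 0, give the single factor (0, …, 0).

Change of basis e → ω: c = M·v where v = (-37, -15, 280, -227, 563):
  c_1 = (-1)·(-37) + (0)·(-15) + 0·280 + (0)·(-227) + 0·563 = 37
  c_2 = (0)·(-37) + (-1)·(-15) + 0·280 + (5)·(-227) + 2·563 = 6
  c_3 = (-2)·(-37) + (1)·(-15) + 0·280 + (0)·(-227) + 0·563 = 59
  c_4 = (0)·(-37) + (0)·(-15) + 0·280 + (2)·(-227) + 1·563 = 109
  c_5 = (4)·(-37) + (-2)·(-15) + 1·280 + (0)·(-227) + 0·563 = 162
Expand coordinatewise in base 13:
  c_1 = 37 = 11·13^0 + 2·13^1
  c_2 = 6 = 6·13^0
  c_3 = 59 = 7·13^0 + 4·13^1
  c_4 = 109 = 5·13^0 + 8·13^1
  c_5 = 162 = 6·13^0 + 12·13^1
λ_0 = (11, 6, 7, 5, 6)
λ_1 = (2, 0, 4, 8, 12)

((11, 6, 7, 5, 6), (2, 0, 4, 8, 12))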